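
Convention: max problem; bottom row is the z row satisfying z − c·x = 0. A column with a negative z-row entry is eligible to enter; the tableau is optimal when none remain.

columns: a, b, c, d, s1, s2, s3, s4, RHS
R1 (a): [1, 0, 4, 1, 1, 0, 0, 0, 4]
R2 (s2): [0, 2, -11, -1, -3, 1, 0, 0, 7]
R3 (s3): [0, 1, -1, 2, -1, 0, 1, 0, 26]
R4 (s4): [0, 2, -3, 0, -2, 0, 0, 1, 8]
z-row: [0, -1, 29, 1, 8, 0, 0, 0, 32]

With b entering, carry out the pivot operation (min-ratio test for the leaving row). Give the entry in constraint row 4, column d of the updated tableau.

1

Ratio test on column b — row 1: entry 0 ≤ 0; row 2: 7/2 = 7/2; row 3: 26/1 = 26; row 4: 8/2 = 4. Minimum is 7/2 at row 2 (s2 leaves); pivot element 2.
Divide row 2 by 2; eliminate column b from the other rows.
Row 4 update in column d: 0 − 2·(-1/2) = 1.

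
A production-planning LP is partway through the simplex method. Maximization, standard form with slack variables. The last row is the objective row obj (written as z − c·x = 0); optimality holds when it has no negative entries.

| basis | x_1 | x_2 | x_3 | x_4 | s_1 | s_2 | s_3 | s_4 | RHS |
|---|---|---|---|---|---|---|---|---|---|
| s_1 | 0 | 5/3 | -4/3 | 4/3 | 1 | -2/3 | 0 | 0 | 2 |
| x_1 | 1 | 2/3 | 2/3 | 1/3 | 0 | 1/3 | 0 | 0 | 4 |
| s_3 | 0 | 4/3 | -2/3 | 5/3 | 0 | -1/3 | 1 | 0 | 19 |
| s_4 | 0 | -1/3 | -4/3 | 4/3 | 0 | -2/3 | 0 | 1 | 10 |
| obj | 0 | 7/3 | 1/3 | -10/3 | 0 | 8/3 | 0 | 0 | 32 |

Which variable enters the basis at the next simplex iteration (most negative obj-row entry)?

Negative obj-row entries: x_4: -10/3.
The most negative is -10/3 in column x_4, so x_4 enters.

x_4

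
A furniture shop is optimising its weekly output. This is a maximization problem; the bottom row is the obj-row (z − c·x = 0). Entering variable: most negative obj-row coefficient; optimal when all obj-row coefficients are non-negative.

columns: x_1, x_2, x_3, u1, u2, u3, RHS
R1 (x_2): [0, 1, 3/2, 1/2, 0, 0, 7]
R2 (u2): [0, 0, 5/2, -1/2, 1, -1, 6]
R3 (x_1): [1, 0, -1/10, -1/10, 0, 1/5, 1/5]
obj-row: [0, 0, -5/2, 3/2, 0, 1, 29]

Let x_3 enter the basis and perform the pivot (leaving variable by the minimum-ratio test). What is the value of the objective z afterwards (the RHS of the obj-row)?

35

Ratio test on column x_3 — row 1: 7/(3/2) = 14/3; row 2: 6/(5/2) = 12/5; row 3: entry -1/10 ≤ 0. Minimum is 12/5 at row 2 (u2 leaves); pivot element 5/2.
Pivot on row 2; the obj-row RHS becomes 29 − (-5/2)·(12/5) = 35.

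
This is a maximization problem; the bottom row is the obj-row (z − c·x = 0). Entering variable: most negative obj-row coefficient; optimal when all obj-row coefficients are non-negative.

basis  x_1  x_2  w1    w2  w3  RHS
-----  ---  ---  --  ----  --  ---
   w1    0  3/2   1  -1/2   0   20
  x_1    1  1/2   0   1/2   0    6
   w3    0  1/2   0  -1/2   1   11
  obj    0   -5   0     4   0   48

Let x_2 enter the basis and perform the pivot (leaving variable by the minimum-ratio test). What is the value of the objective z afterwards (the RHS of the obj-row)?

108

Ratio test on column x_2 — row 1: 20/(3/2) = 40/3; row 2: 6/(1/2) = 12; row 3: 11/(1/2) = 22. Minimum is 12 at row 2 (x_1 leaves); pivot element 1/2.
Pivot on row 2; the obj-row RHS becomes 48 − (-5)·12 = 108.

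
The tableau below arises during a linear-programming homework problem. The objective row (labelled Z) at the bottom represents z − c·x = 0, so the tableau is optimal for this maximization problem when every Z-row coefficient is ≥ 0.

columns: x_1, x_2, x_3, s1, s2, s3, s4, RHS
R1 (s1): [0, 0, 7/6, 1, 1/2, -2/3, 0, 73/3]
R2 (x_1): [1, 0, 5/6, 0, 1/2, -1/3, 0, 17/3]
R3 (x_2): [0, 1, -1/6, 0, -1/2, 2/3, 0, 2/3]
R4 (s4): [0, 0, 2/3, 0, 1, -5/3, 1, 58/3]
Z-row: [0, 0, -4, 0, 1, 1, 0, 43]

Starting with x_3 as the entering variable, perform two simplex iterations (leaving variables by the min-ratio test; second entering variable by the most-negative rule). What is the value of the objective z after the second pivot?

Ratio test on column x_3 — row 1: (73/3)/(7/6) = 146/7; row 2: (17/3)/(5/6) = 34/5; row 3: entry -1/6 ≤ 0; row 4: (58/3)/(2/3) = 29. Minimum is 34/5 at row 2 (x_1 leaves); pivot element 5/6.
Pivot on row 2; the Z-row RHS becomes 43 − (-4)·(34/5) = 351/5.
Next entering variable (most negative Z-row entry -3/5): s3.
Ratio test on column s3 — row 1: entry -1/5 ≤ 0; row 2: entry -2/5 ≤ 0; row 3: (9/5)/(3/5) = 3; row 4: entry -7/5 ≤ 0. Minimum is 3 at row 3 (x_2 leaves); pivot element 3/5.
After the second pivot the Z-row RHS is 351/5 − (-3/5)·3 = 72.

72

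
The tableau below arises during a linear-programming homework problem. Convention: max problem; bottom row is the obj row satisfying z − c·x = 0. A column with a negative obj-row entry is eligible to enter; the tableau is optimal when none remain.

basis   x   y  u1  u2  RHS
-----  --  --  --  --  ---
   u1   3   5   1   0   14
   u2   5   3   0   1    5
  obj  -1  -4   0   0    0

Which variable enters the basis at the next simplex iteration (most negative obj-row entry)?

Negative obj-row entries: x: -1, y: -4.
The most negative is -4 in column y, so y enters.

y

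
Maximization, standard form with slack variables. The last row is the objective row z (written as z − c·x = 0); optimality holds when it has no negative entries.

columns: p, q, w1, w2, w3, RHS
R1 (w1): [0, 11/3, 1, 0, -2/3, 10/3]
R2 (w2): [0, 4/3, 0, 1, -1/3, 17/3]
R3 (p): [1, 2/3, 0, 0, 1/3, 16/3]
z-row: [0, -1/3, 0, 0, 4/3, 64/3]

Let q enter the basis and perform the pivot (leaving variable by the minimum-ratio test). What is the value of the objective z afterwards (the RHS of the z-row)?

238/11

Ratio test on column q — row 1: (10/3)/(11/3) = 10/11; row 2: (17/3)/(4/3) = 17/4; row 3: (16/3)/(2/3) = 8. Minimum is 10/11 at row 1 (w1 leaves); pivot element 11/3.
Pivot on row 1; the z-row RHS becomes 64/3 − (-1/3)·(10/11) = 238/11.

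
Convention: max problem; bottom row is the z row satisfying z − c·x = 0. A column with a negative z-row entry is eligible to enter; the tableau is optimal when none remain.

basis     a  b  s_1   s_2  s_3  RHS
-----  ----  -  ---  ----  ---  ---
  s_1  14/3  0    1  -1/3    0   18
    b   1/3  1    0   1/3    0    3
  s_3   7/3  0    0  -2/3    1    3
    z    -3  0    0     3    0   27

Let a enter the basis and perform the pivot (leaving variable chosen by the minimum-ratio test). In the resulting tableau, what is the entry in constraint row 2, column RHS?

Ratio test on column a — row 1: 18/(14/3) = 27/7; row 2: 3/(1/3) = 9; row 3: 3/(7/3) = 9/7. Minimum is 9/7 at row 3 (s_3 leaves); pivot element 7/3.
Divide row 3 by 7/3; eliminate column a from the other rows.
Row 2 update in column RHS: 3 − (1/3)·(9/7) = 18/7.

18/7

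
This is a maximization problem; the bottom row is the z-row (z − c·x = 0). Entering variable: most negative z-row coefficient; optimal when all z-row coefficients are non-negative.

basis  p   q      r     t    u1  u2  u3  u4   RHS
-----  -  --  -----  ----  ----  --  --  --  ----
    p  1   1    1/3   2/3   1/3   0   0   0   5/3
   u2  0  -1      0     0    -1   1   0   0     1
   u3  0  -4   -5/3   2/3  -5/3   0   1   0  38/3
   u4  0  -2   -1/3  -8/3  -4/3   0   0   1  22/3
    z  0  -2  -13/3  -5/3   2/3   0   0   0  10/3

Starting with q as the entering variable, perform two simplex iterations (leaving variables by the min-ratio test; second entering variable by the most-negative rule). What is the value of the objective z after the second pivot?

25

Ratio test on column q — row 1: (5/3)/1 = 5/3; row 2: entry -1 ≤ 0; row 3: entry -4 ≤ 0; row 4: entry -2 ≤ 0. Minimum is 5/3 at row 1 (p leaves); pivot element 1.
Pivot on row 1; the z-row RHS becomes 10/3 − (-2)·(5/3) = 20/3.
Next entering variable (most negative z-row entry -11/3): r.
Ratio test on column r — row 1: (5/3)/(1/3) = 5; row 2: (8/3)/(1/3) = 8; row 3: entry -1/3 ≤ 0; row 4: (32/3)/(1/3) = 32. Minimum is 5 at row 1 (q leaves); pivot element 1/3.
After the second pivot the z-row RHS is 20/3 − (-11/3)·5 = 25.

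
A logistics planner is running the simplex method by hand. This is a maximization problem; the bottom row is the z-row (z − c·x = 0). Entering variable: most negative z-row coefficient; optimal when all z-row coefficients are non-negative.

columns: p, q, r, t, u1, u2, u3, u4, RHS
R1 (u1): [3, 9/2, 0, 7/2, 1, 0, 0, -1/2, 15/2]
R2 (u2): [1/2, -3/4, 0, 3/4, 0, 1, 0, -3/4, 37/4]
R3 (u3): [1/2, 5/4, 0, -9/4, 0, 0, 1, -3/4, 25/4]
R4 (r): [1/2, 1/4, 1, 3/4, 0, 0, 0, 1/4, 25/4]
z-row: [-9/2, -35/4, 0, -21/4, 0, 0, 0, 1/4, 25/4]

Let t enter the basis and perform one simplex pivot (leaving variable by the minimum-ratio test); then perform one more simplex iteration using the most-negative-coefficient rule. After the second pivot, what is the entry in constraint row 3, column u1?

Ratio test on column t — row 1: (15/2)/(7/2) = 15/7; row 2: (37/4)/(3/4) = 37/3; row 3: entry -9/4 ≤ 0; row 4: (25/4)/(3/4) = 25/3. Minimum is 15/7 at row 1 (u1 leaves); pivot element 7/2.
Divide row 1 by 7/2; eliminate column t from the other rows.
Second iteration: most negative z-row entry is -2 in column q, so q enters.
Ratio test on column q — row 1: (15/7)/(9/7) = 5/3; row 2: entry -12/7 ≤ 0; row 3: (155/14)/(29/7) = 155/58; row 4: entry -5/7 ≤ 0. Minimum is 5/3 at row 1 (t leaves); pivot element 9/7.
Divide row 1 by 9/7; eliminate column q from the other rows.
After both pivots, the entry at constraint row 3, column u1 is -5/18.

-5/18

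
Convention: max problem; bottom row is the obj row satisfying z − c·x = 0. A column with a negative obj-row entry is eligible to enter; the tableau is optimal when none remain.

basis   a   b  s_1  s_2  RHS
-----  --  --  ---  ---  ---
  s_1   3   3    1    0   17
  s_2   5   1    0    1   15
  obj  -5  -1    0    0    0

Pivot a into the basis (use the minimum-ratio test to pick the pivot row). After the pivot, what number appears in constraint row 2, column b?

Ratio test on column a — row 1: 17/3 = 17/3; row 2: 15/5 = 3. Minimum is 3 at row 2 (s_2 leaves); pivot element 5.
Divide row 2 by 5; eliminate column a from the other rows.
In the new row 2, the b entry is the old entry divided by the pivot: 1/5 = 1/5.

1/5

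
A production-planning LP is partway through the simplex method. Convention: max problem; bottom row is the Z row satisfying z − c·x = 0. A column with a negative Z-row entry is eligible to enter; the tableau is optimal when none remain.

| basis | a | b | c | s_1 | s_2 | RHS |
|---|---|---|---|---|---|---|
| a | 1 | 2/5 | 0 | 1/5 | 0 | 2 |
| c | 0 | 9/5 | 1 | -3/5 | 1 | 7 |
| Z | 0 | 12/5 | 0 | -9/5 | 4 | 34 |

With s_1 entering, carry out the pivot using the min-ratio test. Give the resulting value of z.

52

Ratio test on column s_1 — row 1: 2/(1/5) = 10; row 2: entry -3/5 ≤ 0. Minimum is 10 at row 1 (a leaves); pivot element 1/5.
Pivot on row 1; the Z-row RHS becomes 34 − (-9/5)·10 = 52.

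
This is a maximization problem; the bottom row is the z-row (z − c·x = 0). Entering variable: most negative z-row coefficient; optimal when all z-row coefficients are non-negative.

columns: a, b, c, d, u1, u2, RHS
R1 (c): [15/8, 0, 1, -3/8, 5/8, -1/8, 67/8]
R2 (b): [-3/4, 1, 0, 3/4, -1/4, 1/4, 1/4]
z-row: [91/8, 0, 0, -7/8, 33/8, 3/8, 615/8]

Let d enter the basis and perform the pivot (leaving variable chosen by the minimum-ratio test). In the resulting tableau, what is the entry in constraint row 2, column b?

4/3

Ratio test on column d — row 1: entry -3/8 ≤ 0; row 2: (1/4)/(3/4) = 1/3. Minimum is 1/3 at row 2 (b leaves); pivot element 3/4.
Divide row 2 by 3/4; eliminate column d from the other rows.
In the new row 2, the b entry is the old entry divided by the pivot: 1/(3/4) = 4/3.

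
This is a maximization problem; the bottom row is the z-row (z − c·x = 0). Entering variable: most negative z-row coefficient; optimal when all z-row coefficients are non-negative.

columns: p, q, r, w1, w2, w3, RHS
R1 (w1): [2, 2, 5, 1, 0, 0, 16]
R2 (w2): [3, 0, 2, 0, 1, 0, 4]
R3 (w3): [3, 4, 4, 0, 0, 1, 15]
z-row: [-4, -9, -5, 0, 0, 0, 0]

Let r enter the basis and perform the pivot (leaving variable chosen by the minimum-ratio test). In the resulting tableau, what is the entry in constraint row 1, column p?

Ratio test on column r — row 1: 16/5 = 16/5; row 2: 4/2 = 2; row 3: 15/4 = 15/4. Minimum is 2 at row 2 (w2 leaves); pivot element 2.
Divide row 2 by 2; eliminate column r from the other rows.
Row 1 update in column p: 2 − 5·(3/2) = -11/2.

-11/2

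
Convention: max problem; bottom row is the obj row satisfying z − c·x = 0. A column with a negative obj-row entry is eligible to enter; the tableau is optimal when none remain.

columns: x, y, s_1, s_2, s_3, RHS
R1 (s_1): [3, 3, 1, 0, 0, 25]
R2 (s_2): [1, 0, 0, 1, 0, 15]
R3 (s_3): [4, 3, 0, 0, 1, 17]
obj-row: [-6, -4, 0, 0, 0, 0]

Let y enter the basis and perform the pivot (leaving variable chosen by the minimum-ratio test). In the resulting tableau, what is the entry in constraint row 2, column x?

Ratio test on column y — row 1: 25/3 = 25/3; row 2: entry 0 ≤ 0; row 3: 17/3 = 17/3. Minimum is 17/3 at row 3 (s_3 leaves); pivot element 3.
Divide row 3 by 3; eliminate column y from the other rows.
Row 2 update in column x: 1 − 0·(4/3) = 1.

1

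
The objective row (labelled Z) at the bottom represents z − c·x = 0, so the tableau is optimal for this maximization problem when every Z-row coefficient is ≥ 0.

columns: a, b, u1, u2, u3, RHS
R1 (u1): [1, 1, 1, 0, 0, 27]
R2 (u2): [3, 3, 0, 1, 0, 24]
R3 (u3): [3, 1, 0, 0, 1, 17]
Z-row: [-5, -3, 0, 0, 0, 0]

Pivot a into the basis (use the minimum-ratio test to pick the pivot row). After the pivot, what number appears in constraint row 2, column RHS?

Ratio test on column a — row 1: 27/1 = 27; row 2: 24/3 = 8; row 3: 17/3 = 17/3. Minimum is 17/3 at row 3 (u3 leaves); pivot element 3.
Divide row 3 by 3; eliminate column a from the other rows.
Row 2 update in column RHS: 24 − 3·(17/3) = 7.

7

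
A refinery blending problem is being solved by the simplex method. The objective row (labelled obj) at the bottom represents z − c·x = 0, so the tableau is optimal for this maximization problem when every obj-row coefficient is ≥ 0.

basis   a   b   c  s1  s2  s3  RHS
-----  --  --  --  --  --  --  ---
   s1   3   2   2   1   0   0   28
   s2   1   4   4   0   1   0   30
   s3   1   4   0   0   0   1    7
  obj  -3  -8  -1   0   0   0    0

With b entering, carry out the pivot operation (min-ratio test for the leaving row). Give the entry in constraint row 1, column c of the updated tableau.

2

Ratio test on column b — row 1: 28/2 = 14; row 2: 30/4 = 15/2; row 3: 7/4 = 7/4. Minimum is 7/4 at row 3 (s3 leaves); pivot element 4.
Divide row 3 by 4; eliminate column b from the other rows.
Row 1 update in column c: 2 − 2·0 = 2.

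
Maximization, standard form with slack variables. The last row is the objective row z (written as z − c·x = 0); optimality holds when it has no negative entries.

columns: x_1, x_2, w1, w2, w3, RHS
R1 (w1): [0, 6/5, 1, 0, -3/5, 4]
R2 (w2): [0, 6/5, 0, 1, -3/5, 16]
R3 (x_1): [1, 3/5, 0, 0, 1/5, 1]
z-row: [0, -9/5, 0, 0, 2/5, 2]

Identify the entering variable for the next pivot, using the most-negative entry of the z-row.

Negative z-row entries: x_2: -9/5.
The most negative is -9/5 in column x_2, so x_2 enters.

x_2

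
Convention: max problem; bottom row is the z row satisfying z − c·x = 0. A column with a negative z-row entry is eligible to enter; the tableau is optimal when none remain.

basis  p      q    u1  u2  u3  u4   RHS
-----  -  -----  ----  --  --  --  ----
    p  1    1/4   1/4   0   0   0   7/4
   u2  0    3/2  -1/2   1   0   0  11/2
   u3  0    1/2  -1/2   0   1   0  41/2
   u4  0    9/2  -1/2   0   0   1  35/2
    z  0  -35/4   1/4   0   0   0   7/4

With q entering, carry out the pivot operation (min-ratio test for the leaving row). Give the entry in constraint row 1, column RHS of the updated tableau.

5/6

Ratio test on column q — row 1: (7/4)/(1/4) = 7; row 2: (11/2)/(3/2) = 11/3; row 3: (41/2)/(1/2) = 41; row 4: (35/2)/(9/2) = 35/9. Minimum is 11/3 at row 2 (u2 leaves); pivot element 3/2.
Divide row 2 by 3/2; eliminate column q from the other rows.
Row 1 update in column RHS: 7/4 − (1/4)·(11/3) = 5/6.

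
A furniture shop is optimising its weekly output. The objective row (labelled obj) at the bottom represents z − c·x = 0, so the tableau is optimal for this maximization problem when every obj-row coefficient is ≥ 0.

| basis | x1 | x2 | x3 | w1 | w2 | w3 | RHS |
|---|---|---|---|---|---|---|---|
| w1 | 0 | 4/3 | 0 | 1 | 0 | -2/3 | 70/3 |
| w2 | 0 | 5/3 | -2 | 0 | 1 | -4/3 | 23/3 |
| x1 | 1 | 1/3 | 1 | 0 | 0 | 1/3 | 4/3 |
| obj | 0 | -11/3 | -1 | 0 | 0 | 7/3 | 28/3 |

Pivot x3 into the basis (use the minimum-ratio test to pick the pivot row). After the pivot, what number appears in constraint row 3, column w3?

Ratio test on column x3 — row 1: entry 0 ≤ 0; row 2: entry -2 ≤ 0; row 3: (4/3)/1 = 4/3. Minimum is 4/3 at row 3 (x1 leaves); pivot element 1.
Divide row 3 by 1; eliminate column x3 from the other rows.
In the new row 3, the w3 entry is the old entry divided by the pivot: (1/3)/1 = 1/3.

1/3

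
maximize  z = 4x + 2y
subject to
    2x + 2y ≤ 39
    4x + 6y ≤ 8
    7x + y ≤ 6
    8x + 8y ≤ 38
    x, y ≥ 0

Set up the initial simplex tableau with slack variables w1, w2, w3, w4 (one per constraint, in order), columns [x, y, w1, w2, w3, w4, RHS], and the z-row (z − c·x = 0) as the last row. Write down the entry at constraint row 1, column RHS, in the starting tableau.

39

The RHS of constraint 1 is b_1 = 39.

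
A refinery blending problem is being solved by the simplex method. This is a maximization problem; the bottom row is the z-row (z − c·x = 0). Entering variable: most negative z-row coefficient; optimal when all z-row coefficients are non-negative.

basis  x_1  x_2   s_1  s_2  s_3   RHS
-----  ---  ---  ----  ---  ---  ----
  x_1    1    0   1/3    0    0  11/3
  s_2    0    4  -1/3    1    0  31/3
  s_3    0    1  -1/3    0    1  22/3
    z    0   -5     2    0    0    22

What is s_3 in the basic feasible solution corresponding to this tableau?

s_3 is basic (row 3); its value is the RHS of that row, 22/3.

22/3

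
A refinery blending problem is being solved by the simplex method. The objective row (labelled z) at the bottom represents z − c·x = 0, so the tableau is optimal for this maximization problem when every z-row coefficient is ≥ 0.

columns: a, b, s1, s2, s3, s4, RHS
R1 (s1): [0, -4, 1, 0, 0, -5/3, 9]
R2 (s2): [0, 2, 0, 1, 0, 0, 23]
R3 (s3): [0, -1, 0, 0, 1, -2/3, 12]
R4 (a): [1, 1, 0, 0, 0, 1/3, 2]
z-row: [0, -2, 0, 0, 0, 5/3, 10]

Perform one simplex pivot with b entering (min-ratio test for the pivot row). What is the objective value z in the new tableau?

Ratio test on column b — row 1: entry -4 ≤ 0; row 2: 23/2 = 23/2; row 3: entry -1 ≤ 0; row 4: 2/1 = 2. Minimum is 2 at row 4 (a leaves); pivot element 1.
Pivot on row 4; the z-row RHS becomes 10 − (-2)·2 = 14.

14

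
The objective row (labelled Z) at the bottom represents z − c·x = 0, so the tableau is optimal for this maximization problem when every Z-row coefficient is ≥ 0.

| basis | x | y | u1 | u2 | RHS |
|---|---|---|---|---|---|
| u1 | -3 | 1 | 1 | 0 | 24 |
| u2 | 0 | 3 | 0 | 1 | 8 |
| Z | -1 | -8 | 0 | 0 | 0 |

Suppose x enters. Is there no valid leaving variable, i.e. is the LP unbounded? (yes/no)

Every constraint-row entry in column x is ≤ 0, so increasing x is unbounded.

yes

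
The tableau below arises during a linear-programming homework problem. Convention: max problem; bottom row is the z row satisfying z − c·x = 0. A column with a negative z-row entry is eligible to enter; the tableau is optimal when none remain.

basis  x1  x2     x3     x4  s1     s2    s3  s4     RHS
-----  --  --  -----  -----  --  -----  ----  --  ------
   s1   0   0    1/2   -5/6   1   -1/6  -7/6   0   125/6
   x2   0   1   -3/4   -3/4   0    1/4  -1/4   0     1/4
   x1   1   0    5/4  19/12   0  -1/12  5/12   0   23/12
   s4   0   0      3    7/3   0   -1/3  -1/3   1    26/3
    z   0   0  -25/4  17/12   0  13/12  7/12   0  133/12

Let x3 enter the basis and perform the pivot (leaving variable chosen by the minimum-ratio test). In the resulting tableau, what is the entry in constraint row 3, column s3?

Ratio test on column x3 — row 1: (125/6)/(1/2) = 125/3; row 2: entry -3/4 ≤ 0; row 3: (23/12)/(5/4) = 23/15; row 4: (26/3)/3 = 26/9. Minimum is 23/15 at row 3 (x1 leaves); pivot element 5/4.
Divide row 3 by 5/4; eliminate column x3 from the other rows.
In the new row 3, the s3 entry is the old entry divided by the pivot: (5/12)/(5/4) = 1/3.

1/3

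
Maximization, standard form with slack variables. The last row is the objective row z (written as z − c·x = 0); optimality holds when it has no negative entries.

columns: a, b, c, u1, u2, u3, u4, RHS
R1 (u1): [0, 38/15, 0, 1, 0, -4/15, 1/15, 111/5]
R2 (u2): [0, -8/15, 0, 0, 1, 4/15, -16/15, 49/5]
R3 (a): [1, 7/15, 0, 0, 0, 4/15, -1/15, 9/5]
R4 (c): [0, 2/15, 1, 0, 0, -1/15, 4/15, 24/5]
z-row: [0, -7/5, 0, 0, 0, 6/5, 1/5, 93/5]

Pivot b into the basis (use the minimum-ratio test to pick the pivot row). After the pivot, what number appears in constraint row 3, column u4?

-1/7

Ratio test on column b — row 1: (111/5)/(38/15) = 333/38; row 2: entry -8/15 ≤ 0; row 3: (9/5)/(7/15) = 27/7; row 4: (24/5)/(2/15) = 36. Minimum is 27/7 at row 3 (a leaves); pivot element 7/15.
Divide row 3 by 7/15; eliminate column b from the other rows.
In the new row 3, the u4 entry is the old entry divided by the pivot: (-1/15)/(7/15) = -1/7.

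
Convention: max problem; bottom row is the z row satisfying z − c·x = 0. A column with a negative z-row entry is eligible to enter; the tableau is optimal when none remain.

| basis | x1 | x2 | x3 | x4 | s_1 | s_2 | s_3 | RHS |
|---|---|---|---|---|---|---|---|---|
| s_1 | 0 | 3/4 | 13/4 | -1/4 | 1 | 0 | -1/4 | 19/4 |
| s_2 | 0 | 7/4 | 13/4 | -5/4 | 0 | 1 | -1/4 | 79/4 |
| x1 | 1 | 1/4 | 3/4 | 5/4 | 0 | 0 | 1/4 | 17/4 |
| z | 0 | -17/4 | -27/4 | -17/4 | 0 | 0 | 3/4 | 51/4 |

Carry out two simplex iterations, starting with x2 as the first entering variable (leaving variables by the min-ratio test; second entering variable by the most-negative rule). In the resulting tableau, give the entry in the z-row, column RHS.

Ratio test on column x2 — row 1: (19/4)/(3/4) = 19/3; row 2: (79/4)/(7/4) = 79/7; row 3: (17/4)/(1/4) = 17. Minimum is 19/3 at row 1 (s_1 leaves); pivot element 3/4.
Divide row 1 by 3/4; eliminate column x2 from the other rows.
Second iteration: most negative z-row entry is -17/3 in column x4, so x4 enters.
Ratio test on column x4 — row 1: entry -1/3 ≤ 0; row 2: entry -2/3 ≤ 0; row 3: (8/3)/(4/3) = 2. Minimum is 2 at row 3 (x1 leaves); pivot element 4/3.
Divide row 3 by 4/3; eliminate column x4 from the other rows.
After both pivots, the entry at the z-row, column RHS is 51.

51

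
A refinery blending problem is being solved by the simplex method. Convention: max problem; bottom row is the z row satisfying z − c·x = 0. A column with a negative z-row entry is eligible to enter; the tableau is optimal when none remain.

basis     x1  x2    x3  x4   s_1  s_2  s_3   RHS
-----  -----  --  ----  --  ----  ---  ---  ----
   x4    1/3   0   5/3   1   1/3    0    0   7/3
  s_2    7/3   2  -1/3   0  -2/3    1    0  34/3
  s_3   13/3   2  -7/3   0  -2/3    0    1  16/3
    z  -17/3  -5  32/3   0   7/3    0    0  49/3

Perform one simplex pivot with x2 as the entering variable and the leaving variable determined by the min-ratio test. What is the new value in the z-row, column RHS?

89/3

Ratio test on column x2 — row 1: entry 0 ≤ 0; row 2: (34/3)/2 = 17/3; row 3: (16/3)/2 = 8/3. Minimum is 8/3 at row 3 (s_3 leaves); pivot element 2.
Divide row 3 by 2; eliminate column x2 from the other rows.
z-row update in column RHS: 49/3 − (-5)·(8/3) = 89/3.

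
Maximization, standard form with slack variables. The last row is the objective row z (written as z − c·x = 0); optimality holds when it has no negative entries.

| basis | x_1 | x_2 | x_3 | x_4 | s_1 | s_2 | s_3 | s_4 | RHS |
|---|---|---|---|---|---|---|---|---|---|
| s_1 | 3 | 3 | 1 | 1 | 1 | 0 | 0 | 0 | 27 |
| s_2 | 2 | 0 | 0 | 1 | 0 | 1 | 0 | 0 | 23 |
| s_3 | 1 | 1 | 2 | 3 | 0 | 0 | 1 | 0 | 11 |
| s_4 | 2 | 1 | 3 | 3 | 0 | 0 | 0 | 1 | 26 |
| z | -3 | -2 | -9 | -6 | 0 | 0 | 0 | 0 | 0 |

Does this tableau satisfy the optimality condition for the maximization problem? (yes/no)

The z-row has a negative entry -9 in column x_3, so it is not optimal.

no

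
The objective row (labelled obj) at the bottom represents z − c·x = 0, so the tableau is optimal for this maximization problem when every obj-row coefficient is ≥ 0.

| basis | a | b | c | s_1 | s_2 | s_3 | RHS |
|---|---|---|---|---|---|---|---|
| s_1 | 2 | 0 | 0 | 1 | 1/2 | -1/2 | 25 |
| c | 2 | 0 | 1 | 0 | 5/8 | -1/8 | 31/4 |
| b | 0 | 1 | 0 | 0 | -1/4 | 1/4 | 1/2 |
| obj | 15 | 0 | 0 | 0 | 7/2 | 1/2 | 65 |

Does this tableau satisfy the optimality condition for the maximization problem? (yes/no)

Every obj-row coefficient is ≥ 0, so the tableau is optimal.

yes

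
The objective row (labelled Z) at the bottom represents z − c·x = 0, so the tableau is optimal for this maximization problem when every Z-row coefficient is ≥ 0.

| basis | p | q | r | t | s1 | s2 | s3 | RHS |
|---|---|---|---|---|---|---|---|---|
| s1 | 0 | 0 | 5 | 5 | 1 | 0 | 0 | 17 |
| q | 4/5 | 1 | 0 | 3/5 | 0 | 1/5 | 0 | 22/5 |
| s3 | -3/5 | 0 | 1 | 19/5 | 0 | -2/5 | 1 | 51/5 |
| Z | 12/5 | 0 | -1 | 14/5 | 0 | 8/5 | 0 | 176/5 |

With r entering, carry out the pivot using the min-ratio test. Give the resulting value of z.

Ratio test on column r — row 1: 17/5 = 17/5; row 2: entry 0 ≤ 0; row 3: (51/5)/1 = 51/5. Minimum is 17/5 at row 1 (s1 leaves); pivot element 5.
Pivot on row 1; the Z-row RHS becomes 176/5 − (-1)·(17/5) = 193/5.

193/5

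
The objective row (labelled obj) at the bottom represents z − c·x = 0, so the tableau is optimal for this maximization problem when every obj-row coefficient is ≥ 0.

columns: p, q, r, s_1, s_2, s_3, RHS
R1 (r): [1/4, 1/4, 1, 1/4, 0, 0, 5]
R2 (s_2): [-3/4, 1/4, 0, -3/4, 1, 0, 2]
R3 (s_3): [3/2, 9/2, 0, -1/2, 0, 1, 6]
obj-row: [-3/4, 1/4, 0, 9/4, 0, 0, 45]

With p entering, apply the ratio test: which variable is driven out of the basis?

s_3

Column p entries and ratios — r: 5/(1/4) = 20; s_2: -3/4 ≤ 0, skip; s_3: 6/(3/2) = 4.
Smallest ratio is 4 in the row of s_3, so s_3 leaves.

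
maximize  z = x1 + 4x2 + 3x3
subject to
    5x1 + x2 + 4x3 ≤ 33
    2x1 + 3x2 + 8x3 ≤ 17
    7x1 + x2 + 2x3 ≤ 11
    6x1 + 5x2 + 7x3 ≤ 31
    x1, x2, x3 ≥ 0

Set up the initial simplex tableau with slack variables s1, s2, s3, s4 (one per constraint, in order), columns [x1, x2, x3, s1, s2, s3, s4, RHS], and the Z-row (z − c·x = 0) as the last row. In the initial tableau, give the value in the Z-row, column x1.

The Z-row carries the negated objective coefficients: the x1 entry is -1.

-1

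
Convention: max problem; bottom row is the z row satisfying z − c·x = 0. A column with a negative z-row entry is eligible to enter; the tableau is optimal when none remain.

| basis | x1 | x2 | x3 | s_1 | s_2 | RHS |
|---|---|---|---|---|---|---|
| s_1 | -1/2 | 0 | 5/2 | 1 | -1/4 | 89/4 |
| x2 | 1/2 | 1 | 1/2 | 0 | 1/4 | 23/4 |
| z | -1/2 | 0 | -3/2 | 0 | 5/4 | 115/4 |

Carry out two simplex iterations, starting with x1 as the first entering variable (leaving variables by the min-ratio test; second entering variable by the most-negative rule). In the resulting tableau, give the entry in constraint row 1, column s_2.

Ratio test on column x1 — row 1: entry -1/2 ≤ 0; row 2: (23/4)/(1/2) = 23/2. Minimum is 23/2 at row 2 (x2 leaves); pivot element 1/2.
Divide row 2 by 1/2; eliminate column x1 from the other rows.
Second iteration: most negative z-row entry is -1 in column x3, so x3 enters.
Ratio test on column x3 — row 1: 28/3 = 28/3; row 2: (23/2)/1 = 23/2. Minimum is 28/3 at row 1 (s_1 leaves); pivot element 3.
Divide row 1 by 3; eliminate column x3 from the other rows.
After both pivots, the entry at constraint row 1, column s_2 is 0.

0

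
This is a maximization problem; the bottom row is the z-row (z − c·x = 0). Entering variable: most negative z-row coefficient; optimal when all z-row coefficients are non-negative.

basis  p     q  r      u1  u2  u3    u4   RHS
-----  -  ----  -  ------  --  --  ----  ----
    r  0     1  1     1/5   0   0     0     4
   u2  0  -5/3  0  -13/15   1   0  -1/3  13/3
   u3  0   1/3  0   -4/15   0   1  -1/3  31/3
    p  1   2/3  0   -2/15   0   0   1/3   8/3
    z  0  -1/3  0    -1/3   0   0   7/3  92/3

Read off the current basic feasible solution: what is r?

4

r is basic (row 1); its value is the RHS of that row, 4.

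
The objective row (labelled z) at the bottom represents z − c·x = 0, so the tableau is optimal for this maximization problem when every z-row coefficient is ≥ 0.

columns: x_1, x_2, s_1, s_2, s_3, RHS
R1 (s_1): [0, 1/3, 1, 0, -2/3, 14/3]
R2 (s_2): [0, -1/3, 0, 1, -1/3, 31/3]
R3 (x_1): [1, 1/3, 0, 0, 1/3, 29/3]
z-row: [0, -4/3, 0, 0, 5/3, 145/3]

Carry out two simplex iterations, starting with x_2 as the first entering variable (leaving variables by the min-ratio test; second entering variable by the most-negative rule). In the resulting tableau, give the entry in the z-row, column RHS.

Ratio test on column x_2 — row 1: (14/3)/(1/3) = 14; row 2: entry -1/3 ≤ 0; row 3: (29/3)/(1/3) = 29. Minimum is 14 at row 1 (s_1 leaves); pivot element 1/3.
Divide row 1 by 1/3; eliminate column x_2 from the other rows.
Second iteration: most negative z-row entry is -1 in column s_3, so s_3 enters.
Ratio test on column s_3 — row 1: entry -2 ≤ 0; row 2: entry -1 ≤ 0; row 3: 5/1 = 5. Minimum is 5 at row 3 (x_1 leaves); pivot element 1.
Divide row 3 by 1; eliminate column s_3 from the other rows.
After both pivots, the entry at the z-row, column RHS is 72.

72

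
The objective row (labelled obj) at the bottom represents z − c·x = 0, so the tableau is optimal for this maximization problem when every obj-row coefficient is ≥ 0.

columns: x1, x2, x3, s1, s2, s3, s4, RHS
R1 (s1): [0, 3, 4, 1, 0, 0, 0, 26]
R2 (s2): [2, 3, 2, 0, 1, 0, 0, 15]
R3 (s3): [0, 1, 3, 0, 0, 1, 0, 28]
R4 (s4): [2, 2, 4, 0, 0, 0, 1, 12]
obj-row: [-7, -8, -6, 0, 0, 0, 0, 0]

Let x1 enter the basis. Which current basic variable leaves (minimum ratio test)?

s4

Column x1 entries and ratios — s1: 0 ≤ 0, skip; s2: 15/2 = 15/2; s3: 0 ≤ 0, skip; s4: 12/2 = 6.
Smallest ratio is 6 in the row of s4, so s4 leaves.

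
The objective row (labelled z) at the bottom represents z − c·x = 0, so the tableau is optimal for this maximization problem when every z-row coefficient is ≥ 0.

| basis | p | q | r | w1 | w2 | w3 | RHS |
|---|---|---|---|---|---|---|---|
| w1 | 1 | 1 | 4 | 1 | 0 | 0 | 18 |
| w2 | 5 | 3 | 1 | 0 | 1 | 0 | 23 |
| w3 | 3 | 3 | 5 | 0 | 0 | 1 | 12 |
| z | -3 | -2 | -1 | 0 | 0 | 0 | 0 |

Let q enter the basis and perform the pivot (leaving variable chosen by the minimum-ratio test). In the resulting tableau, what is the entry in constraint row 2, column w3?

-1

Ratio test on column q — row 1: 18/1 = 18; row 2: 23/3 = 23/3; row 3: 12/3 = 4. Minimum is 4 at row 3 (w3 leaves); pivot element 3.
Divide row 3 by 3; eliminate column q from the other rows.
Row 2 update in column w3: 0 − 3·(1/3) = -1.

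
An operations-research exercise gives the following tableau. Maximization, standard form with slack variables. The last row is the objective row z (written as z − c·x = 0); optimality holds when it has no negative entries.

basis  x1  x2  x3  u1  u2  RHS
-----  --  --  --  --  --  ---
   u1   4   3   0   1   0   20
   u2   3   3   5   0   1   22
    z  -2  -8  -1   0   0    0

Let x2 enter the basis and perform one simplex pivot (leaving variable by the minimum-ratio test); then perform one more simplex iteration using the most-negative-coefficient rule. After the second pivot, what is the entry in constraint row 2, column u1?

Ratio test on column x2 — row 1: 20/3 = 20/3; row 2: 22/3 = 22/3. Minimum is 20/3 at row 1 (u1 leaves); pivot element 3.
Divide row 1 by 3; eliminate column x2 from the other rows.
Second iteration: most negative z-row entry is -1 in column x3, so x3 enters.
Ratio test on column x3 — row 1: entry 0 ≤ 0; row 2: 2/5 = 2/5. Minimum is 2/5 at row 2 (u2 leaves); pivot element 5.
Divide row 2 by 5; eliminate column x3 from the other rows.
After both pivots, the entry at constraint row 2, column u1 is -1/5.

-1/5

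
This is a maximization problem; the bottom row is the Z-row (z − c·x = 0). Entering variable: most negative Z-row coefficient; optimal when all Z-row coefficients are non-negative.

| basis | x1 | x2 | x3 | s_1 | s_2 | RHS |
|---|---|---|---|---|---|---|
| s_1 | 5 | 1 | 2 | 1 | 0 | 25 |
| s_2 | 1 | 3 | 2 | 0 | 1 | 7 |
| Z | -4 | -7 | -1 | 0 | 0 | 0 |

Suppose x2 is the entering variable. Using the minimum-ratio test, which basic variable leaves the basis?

s_2

Column x2 entries and ratios — s_1: 25/1 = 25; s_2: 7/3 = 7/3.
Smallest ratio is 7/3 in the row of s_2, so s_2 leaves.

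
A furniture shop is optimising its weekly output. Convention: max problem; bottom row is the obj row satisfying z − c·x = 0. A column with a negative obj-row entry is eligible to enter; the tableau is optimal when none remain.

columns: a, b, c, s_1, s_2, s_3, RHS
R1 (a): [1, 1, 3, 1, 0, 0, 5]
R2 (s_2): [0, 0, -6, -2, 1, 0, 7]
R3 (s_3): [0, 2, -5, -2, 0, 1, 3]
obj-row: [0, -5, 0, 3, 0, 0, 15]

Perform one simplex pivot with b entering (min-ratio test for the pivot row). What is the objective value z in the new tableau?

Ratio test on column b — row 1: 5/1 = 5; row 2: entry 0 ≤ 0; row 3: 3/2 = 3/2. Minimum is 3/2 at row 3 (s_3 leaves); pivot element 2.
Pivot on row 3; the obj-row RHS becomes 15 − (-5)·(3/2) = 45/2.

45/2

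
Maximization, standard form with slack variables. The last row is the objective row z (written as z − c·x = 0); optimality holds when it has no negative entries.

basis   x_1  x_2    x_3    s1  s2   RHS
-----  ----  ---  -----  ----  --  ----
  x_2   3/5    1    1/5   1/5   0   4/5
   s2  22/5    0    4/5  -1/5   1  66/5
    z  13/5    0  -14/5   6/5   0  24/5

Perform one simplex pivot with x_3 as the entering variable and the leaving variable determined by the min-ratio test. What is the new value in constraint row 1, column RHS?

Ratio test on column x_3 — row 1: (4/5)/(1/5) = 4; row 2: (66/5)/(4/5) = 33/2. Minimum is 4 at row 1 (x_2 leaves); pivot element 1/5.
Divide row 1 by 1/5; eliminate column x_3 from the other rows.
In the new row 1, the RHS entry is the old entry divided by the pivot: (4/5)/(1/5) = 4.

4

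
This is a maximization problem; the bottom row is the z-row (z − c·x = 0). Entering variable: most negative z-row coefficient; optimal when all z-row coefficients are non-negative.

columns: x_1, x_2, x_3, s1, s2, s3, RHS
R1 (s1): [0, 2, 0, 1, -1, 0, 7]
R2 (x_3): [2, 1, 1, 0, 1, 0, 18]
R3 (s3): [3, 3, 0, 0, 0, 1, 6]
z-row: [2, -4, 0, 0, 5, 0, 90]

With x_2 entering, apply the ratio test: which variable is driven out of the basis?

s3

Column x_2 entries and ratios — s1: 7/2 = 7/2; x_3: 18/1 = 18; s3: 6/3 = 2.
Smallest ratio is 2 in the row of s3, so s3 leaves.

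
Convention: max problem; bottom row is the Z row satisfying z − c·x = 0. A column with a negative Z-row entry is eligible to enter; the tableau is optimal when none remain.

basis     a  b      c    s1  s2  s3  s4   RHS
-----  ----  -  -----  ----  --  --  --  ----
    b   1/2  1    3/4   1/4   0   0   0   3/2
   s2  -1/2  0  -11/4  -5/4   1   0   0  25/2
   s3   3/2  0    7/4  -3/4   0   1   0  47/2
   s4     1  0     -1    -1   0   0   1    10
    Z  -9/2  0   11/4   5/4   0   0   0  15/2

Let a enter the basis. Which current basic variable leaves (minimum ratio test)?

b

Column a entries and ratios — b: (3/2)/(1/2) = 3; s2: -1/2 ≤ 0, skip; s3: (47/2)/(3/2) = 47/3; s4: 10/1 = 10.
Smallest ratio is 3 in the row of b, so b leaves.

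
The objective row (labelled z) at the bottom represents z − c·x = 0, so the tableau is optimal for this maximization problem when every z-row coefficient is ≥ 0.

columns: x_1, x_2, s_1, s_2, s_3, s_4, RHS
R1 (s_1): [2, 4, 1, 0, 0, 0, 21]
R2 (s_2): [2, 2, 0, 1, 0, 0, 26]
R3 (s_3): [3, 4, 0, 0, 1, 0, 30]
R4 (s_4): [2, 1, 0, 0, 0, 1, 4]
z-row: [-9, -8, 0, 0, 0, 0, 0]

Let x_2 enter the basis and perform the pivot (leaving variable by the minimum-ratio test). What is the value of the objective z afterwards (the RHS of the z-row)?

32

Ratio test on column x_2 — row 1: 21/4 = 21/4; row 2: 26/2 = 13; row 3: 30/4 = 15/2; row 4: 4/1 = 4. Minimum is 4 at row 4 (s_4 leaves); pivot element 1.
Pivot on row 4; the z-row RHS becomes 0 − (-8)·4 = 32.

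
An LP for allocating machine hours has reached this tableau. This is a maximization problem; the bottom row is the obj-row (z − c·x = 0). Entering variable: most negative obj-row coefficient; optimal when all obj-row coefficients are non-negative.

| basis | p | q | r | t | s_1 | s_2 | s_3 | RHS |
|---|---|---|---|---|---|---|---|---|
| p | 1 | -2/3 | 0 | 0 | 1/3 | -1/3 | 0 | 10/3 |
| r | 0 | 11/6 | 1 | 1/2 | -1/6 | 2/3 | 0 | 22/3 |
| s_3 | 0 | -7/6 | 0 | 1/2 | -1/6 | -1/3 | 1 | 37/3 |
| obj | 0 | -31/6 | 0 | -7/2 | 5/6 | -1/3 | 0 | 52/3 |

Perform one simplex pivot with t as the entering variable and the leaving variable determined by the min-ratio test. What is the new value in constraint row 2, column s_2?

4/3

Ratio test on column t — row 1: entry 0 ≤ 0; row 2: (22/3)/(1/2) = 44/3; row 3: (37/3)/(1/2) = 74/3. Minimum is 44/3 at row 2 (r leaves); pivot element 1/2.
Divide row 2 by 1/2; eliminate column t from the other rows.
In the new row 2, the s_2 entry is the old entry divided by the pivot: (2/3)/(1/2) = 4/3.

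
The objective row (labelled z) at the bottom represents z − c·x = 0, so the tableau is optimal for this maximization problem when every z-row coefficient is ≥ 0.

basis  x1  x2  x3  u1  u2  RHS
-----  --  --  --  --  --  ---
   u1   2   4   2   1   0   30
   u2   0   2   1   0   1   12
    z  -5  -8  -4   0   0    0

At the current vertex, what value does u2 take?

u2 is basic (row 2); its value is the RHS of that row, 12.

12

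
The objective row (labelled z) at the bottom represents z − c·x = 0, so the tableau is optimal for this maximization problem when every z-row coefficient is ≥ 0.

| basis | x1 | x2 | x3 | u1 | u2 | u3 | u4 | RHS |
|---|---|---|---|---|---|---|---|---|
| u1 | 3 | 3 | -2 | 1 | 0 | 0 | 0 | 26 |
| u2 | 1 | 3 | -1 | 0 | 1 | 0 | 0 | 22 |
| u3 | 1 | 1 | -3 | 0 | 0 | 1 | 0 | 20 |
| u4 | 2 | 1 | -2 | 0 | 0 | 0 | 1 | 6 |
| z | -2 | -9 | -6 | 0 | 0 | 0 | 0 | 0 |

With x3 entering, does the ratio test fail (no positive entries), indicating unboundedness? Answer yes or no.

Every constraint-row entry in column x3 is ≤ 0, so increasing x3 is unbounded.

yes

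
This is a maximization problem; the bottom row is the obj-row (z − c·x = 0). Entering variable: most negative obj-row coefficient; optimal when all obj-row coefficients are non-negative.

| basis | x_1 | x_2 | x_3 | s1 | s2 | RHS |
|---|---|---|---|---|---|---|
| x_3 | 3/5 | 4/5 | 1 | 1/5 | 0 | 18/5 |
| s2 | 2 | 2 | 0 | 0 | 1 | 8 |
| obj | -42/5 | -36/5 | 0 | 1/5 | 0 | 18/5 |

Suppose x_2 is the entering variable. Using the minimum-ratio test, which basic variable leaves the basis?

s2

Column x_2 entries and ratios — x_3: (18/5)/(4/5) = 9/2; s2: 8/2 = 4.
Smallest ratio is 4 in the row of s2, so s2 leaves.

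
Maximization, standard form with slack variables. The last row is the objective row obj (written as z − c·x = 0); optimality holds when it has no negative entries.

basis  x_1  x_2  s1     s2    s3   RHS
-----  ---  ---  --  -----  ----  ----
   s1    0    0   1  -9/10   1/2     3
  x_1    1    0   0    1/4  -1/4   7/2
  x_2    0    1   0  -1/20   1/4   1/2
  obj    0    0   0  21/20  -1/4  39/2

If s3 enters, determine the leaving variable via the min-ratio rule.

x_2

Column s3 entries and ratios — s1: 3/(1/2) = 6; x_1: -1/4 ≤ 0, skip; x_2: (1/2)/(1/4) = 2.
Smallest ratio is 2 in the row of x_2, so x_2 leaves.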